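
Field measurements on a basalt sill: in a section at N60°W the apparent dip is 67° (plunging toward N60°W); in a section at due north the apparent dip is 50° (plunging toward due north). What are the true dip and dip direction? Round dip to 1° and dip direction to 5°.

true dip 67°, dip direction 300°

Each apparent-dip line lies in the plane. As unit vectors (x east, y north, z up), v₁ plunges 67°→N60°W and v₂ plunges 50°→due north.
Cross product v₁ × v₂ gives the pole to the plane: n ∝ (-0.442, 0.259, 0.218).
True dip = arccos(n_z / |n|) = arccos(0.3907) = 67.0°.
Dip direction = azimuth of (n_x, n_y) = atan2(-0.442, 0.259) = 300°.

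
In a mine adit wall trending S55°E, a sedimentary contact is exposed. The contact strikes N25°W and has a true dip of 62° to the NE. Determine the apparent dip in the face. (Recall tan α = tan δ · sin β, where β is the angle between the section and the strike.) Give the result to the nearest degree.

43°

The section lies 30° from the strike.
tan(apparent dip) = tan 62° · sin 30° = 0.9404
α = arctan(0.9404) = 43.24°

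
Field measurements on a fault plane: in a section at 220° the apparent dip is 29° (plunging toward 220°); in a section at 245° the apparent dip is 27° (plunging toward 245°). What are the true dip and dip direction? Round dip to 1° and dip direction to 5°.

true dip 29°, dip direction 220°

Represent each trace as a vector plunging at its apparent dip toward its trend (east-north-up frame): v₁ = (-0.562, -0.670, -0.485), v₂ = (-0.808, -0.377, -0.454).
Cross product v₁ × v₂ gives the pole to the plane: n ∝ (-0.122, -0.136, 0.329).
tan δ = √(n_x²+n_y²)/n_z = 0.183/0.329, so δ = 29.0°.
Dip direction = atan2(-0.122, -0.136) = 222° (azimuth of n's horizontal projection).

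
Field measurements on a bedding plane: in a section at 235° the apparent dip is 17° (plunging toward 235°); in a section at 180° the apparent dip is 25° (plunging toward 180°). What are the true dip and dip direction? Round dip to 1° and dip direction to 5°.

Each apparent-dip line lies in the plane. As unit vectors (x east, y north, z up), v₁ plunges 17°→235° and v₂ plunges 25°→180°.
n = v₁ × v₂ = (-0.033, -0.331, 0.710) (taken with n_z > 0).
True dip = arccos(n_z / |n|) = arccos(0.9055) = 25.1°.
Dip direction = azimuth of (n_x, n_y) = atan2(-0.033, -0.331) = 186°.

true dip 25°, dip direction 185°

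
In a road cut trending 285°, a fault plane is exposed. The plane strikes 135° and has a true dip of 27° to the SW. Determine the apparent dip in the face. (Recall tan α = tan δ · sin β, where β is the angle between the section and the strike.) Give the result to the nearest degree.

14°

The section lies 30° from the strike.
tan(apparent dip) = tan 27° · sin 30° = 0.2548
α = arctan(0.2548) = 14.29°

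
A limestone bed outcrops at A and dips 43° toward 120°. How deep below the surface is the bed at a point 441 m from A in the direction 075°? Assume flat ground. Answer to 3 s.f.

291 m

The hole lies 45° from the dip direction, so the down-dip offset is 441 × cos 45° = 311.83 m.
Depth = down-dip offset × tan(dip) = 311.83 × tan 43° = 311.83 × 0.9325
Depth = 290.79 m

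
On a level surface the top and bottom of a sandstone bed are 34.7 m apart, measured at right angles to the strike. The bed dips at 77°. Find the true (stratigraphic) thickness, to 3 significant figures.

33.8 m

True thickness t = w · sin(dip) = 34.7 × sin 77°
t = 34.7 × 0.9744 = 33.811 m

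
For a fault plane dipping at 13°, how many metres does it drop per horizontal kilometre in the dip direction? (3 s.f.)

drop per km = 1000 × tan 13° = 1000 × 0.2309

231 m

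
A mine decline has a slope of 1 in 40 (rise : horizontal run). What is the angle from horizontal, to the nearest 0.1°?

1.4°

tan θ = 1/40 = 0.0250
θ = arctan(0.0250) = 1.43°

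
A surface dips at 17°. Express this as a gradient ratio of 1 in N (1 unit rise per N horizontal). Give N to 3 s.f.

1 in 3.27

1 : N means tan θ = 1/N, so N = 1/tan 17° = 1/0.3057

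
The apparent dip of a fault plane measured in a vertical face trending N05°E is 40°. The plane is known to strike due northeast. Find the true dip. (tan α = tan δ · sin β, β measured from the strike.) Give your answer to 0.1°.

52.5°

β = acute angle between strike due northeast and section N05°E = 40°.
tan δ = tan α / sin β = tan 40° / sin 40° = 0.8391 / 0.6428 = 1.3054
true dip = arctan 1.3054 = 52.55°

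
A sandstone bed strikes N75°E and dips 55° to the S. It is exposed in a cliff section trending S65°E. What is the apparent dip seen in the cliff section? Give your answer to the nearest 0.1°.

42.6°

The section lies 40° from the strike.
tan(apparent dip) = tan 55° · sin 40° = 0.9180
apparent dip = arctan 0.9180 = 42.55°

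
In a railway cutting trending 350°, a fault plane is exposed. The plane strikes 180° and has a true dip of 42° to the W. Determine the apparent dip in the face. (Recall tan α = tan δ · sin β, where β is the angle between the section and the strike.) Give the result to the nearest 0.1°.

The section lies 10° from the strike.
tan(apparent dip) = tan 42° · sin 10° = 0.1564
α = arctan(0.1564) = 8.89°

8.9°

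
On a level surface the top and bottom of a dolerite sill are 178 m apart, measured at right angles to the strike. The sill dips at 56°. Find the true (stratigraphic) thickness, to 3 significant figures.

True thickness t = w · sin(dip) = 178 × sin 56°
t = 178 × 0.8290 = 147.569 m

148 m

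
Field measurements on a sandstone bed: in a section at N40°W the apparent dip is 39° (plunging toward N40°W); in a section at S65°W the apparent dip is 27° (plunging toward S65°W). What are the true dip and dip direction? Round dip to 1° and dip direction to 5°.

true dip 41°, dip direction 300°

The two traces are lines in the plane: v₁ = (sin 320°·cos 39°, cos 320°·cos 39°, −sin 39°), v₂ = (sin 245°·cos 27°, cos 245°·cos 27°, −sin 27°).
The plane normal is n = v₁ × v₂ ∝ (-0.507, 0.281, 0.669).
Dip δ = arctan(|n_h|/n_z) = arctan(0.580/0.669) = 40.9°.
The horizontal component of n points toward azimuth atan2(n_x, n_y) = 299°, the dip direction.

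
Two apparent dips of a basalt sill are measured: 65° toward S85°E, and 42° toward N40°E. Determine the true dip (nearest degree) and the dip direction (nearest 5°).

true dip 65°, dip direction 105°

Represent each trace as a vector plunging at its apparent dip toward its trend (east-north-up frame): v₁ = (0.421, -0.037, -0.906), v₂ = (0.478, 0.569, -0.669).
Cross product v₁ × v₂ gives the pole to the plane: n ∝ (0.541, -0.151, 0.257).
tan δ = √(n_x²+n_y²)/n_z = 0.561/0.257, so δ = 65.4°.
The horizontal component of n points toward azimuth atan2(n_x, n_y) = 106°, the dip direction.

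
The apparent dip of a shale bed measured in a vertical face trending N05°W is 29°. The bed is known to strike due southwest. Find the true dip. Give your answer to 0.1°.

35.9°

β = acute angle between strike due southwest and section N05°W = 50°.
tan δ = tan α / sin β = tan 29° / sin 50° = 0.5543 / 0.7660 = 0.7236
δ = arctan(0.7236) = 35.89°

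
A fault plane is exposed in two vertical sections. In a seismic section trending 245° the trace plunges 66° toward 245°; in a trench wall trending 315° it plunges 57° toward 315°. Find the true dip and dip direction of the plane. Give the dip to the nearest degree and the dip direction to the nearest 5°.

Represent each trace as a vector plunging at its apparent dip toward its trend (east-north-up frame): v₁ = (-0.369, -0.172, -0.914), v₂ = (-0.385, 0.385, -0.839).
The plane normal is n = v₁ × v₂ ∝ (-0.496, -0.043, 0.208).
True dip = arccos(n_z / |n|) = arccos(0.3858) = 67.3°.
Dip direction = azimuth of (n_x, n_y) = atan2(-0.496, -0.043) = 265°.

true dip 67°, dip direction 265°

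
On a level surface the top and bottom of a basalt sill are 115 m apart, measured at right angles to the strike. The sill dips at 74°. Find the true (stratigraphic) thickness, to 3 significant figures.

True thickness t = w · sin(dip) = 115 × sin 74°
t = 115 × 0.9613 = 110.545 m

111 m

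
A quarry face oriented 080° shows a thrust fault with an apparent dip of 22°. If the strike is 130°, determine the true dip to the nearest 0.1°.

β = acute angle between strike 130° and section 080° = 50°.
tan δ = tan α / sin β = tan 22° / sin 50° = 0.4040 / 0.7660 = 0.5274
δ = arctan(0.5274) = 27.81°

27.8°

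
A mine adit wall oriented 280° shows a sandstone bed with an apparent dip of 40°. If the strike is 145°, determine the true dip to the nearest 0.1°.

The section is 45° from the strike.
tan δ = tan α / sin β = tan 40° / sin 45° = 0.8391 / 0.7071 = 1.1867
δ = arctan(1.1867) = 49.88°

49.9°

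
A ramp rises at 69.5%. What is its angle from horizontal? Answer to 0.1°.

34.8°

tan θ = 69.5/100 = 0.6950
θ = arctan(0.6950) = 34.80°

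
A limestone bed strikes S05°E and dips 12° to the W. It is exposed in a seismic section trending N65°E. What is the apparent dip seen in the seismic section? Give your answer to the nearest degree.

11°

The strike is S05°E and the section trends N65°E; the acute angle between them is β = 70°.
tan α = tan 12° × sin 70° = 0.2126 × 0.9397 = 0.1997
apparent dip = arctan 0.1997 = 11.30°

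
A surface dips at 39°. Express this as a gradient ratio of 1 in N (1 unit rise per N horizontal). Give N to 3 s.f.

1 : N means tan θ = 1/N, so N = 1/tan 39° = 1/0.8098

1 in 1.23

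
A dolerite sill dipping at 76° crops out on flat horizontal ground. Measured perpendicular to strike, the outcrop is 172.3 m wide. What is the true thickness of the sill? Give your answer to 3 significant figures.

True thickness t = w · sin(dip) = 172.3 × sin 76°
t = 172.3 × 0.9703 = 167.182 m

167 m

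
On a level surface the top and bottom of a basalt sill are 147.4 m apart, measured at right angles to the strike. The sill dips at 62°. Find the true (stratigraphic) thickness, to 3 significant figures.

True thickness t = w · sin(dip) = 147.4 × sin 62°
t = 147.4 × 0.8829 = 130.146 m

130 m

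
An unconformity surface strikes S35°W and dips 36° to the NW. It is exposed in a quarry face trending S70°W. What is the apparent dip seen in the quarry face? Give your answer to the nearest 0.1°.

The section lies 35° from the strike.
tan α = tan 36° × sin 35° = 0.7265 × 0.5736 = 0.4167
apparent dip = arctan 0.4167 = 22.62°

22.6°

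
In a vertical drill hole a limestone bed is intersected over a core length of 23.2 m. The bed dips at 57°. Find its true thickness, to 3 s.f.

12.6 m

True thickness t = h · cos(dip) = 23.2 × cos 57°
t = 23.2 × 0.5446 = 12.636 m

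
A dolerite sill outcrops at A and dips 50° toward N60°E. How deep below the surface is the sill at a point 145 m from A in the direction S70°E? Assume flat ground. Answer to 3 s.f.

111 m

The hole lies 50° from the dip direction, so the down-dip offset is 145 × cos 50° = 93.20 m.
Depth = down-dip offset × tan(dip) = 93.20 × tan 50° = 93.20 × 1.1918
Depth = 111.08 m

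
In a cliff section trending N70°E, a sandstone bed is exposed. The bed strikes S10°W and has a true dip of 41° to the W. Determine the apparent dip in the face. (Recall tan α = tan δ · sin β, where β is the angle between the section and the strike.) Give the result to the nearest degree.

37°

The strike is S10°W and the section trends N70°E; the acute angle between them is β = 60°.
tan α = tan 41° × sin 60° = 0.8693 × 0.8660 = 0.7528
α = arctan(0.7528) = 36.97°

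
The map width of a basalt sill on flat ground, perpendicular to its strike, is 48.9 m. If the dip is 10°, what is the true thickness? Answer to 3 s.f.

8.49 m

True thickness t = w · sin(dip) = 48.9 × sin 10°
t = 48.9 × 0.1736 = 8.491 m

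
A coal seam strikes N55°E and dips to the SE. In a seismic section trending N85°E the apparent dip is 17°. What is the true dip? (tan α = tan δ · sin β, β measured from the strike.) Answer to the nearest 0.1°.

β = acute angle between strike N55°E and section N85°E = 30°.
tan(true dip) = tan 17° / sin 30° = 0.6115
true dip = arctan 0.6115 = 31.44°

31.4°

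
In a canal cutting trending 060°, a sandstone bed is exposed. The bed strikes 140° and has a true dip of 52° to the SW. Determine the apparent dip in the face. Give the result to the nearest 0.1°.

Angle between strike (140°) and section (060°): β = 80°.
tan(apparent dip) = tan 52° · sin 80° = 1.2605
apparent dip = arctan 1.2605 = 51.57°

51.6°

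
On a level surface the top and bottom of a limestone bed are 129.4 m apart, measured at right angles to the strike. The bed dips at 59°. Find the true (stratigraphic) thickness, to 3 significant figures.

True thickness t = w · sin(dip) = 129.4 × sin 59°
t = 129.4 × 0.8572 = 110.917 m

111 m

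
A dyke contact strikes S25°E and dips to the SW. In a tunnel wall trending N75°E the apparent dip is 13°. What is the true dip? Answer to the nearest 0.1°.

13.2°

β = acute angle between strike S25°E and section N75°E = 80°.
tan(true dip) = tan 13° / sin 80° = 0.2344
δ = arctan(0.2344) = 13.19°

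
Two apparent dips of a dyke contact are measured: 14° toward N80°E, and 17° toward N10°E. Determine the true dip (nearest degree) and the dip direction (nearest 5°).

true dip 19°, dip direction 035°

Each apparent-dip line lies in the plane. As unit vectors (x east, y north, z up), v₁ plunges 14°→N80°E and v₂ plunges 17°→N10°E.
The plane normal is n = v₁ × v₂ ∝ (0.179, 0.239, 0.872).
Dip δ = arctan(|n_h|/n_z) = arctan(0.299/0.872) = 18.9°.
Dip direction = atan2(0.179, 0.239) = 37° (azimuth of n's horizontal projection).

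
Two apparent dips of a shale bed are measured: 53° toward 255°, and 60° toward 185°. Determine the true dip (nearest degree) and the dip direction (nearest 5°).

Each apparent-dip line lies in the plane. As unit vectors (x east, y north, z up), v₁ plunges 53°→255° and v₂ plunges 60°→185°.
Cross product v₁ × v₂ gives the pole to the plane: n ∝ (-0.263, -0.469, 0.283).
True dip = arccos(n_z / |n|) = arccos(0.4657) = 62.2°.
Dip direction = atan2(-0.263, -0.469) = 209° (azimuth of n's horizontal projection).

true dip 62°, dip direction 210°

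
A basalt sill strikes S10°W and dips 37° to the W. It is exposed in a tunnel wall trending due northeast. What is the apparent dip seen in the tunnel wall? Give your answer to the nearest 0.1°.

The section lies 35° from the strike.
tan(apparent dip) = tan 37° · sin 35° = 0.4322
apparent dip = arctan 0.4322 = 23.38°

23.4°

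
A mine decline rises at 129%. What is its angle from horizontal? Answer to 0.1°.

tan θ = 129/100 = 1.2900
θ = arctan(1.2900) = 52.22°

52.2°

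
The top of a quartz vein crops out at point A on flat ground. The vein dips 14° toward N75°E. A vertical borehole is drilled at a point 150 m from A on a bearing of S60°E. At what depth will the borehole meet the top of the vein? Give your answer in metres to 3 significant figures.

The hole lies 45° from the dip direction, so the down-dip offset is 150 × cos 45° = 106.07 m.
Depth = down-dip offset × tan(dip) = 106.07 × tan 14° = 106.07 × 0.2493
Depth = 26.45 m

26.4 m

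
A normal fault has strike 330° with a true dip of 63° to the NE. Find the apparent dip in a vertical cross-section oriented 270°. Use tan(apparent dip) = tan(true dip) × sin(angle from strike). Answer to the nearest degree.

60°

The section lies 60° from the strike.
tan α = tan 63° × sin 60° = 1.9626 × 0.8660 = 1.6997
α = arctan(1.6997) = 59.53°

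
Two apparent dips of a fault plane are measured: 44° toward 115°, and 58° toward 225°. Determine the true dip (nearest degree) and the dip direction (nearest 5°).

true dip 66°, dip direction 180°

Represent each trace as a vector plunging at its apparent dip toward its trend (east-north-up frame): v₁ = (0.652, -0.304, -0.695), v₂ = (-0.375, -0.375, -0.848).
n = v₁ × v₂ = (0.002, -0.813, 0.358) (taken with n_z > 0).
tan δ = √(n_x²+n_y²)/n_z = 0.813/0.358, so δ = 66.2°.
Dip direction = azimuth of (n_x, n_y) = atan2(0.002, -0.813) = 180°.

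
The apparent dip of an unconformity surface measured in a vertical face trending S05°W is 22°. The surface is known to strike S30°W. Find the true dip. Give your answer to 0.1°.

43.7°

The section is 25° from the strike.
tan(true dip) = tan 22° / sin 25° = 0.9560
true dip = arctan 0.9560 = 43.71°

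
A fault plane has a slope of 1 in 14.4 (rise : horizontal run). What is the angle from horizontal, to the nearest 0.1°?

tan θ = 1/14.4 = 0.0694
θ = arctan(0.0694) = 3.97°

4.0°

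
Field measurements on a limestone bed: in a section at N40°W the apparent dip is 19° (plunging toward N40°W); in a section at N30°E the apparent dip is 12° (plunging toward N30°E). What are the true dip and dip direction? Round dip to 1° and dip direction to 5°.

true dip 20°, dip direction 335°

Each apparent-dip line lies in the plane. As unit vectors (x east, y north, z up), v₁ plunges 19°→N40°W and v₂ plunges 12°→N30°E.
The plane normal is n = v₁ × v₂ ∝ (-0.125, 0.286, 0.869).
tan δ = √(n_x²+n_y²)/n_z = 0.312/0.869, so δ = 19.7°.
Dip direction = azimuth of (n_x, n_y) = atan2(-0.125, 0.286) = 336°.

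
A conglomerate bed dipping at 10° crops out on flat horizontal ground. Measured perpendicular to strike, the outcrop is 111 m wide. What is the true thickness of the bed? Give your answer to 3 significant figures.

True thickness t = w · sin(dip) = 111 × sin 10°
t = 111 × 0.1736 = 19.275 m

19.3 m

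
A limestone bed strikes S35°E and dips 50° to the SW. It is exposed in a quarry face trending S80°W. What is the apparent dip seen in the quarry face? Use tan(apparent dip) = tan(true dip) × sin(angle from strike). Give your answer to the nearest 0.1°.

The section lies 65° from the strike.
tan α = tan 50° × sin 65° = 1.1918 × 0.9063 = 1.0801
α = arctan(1.0801) = 47.21°

47.2°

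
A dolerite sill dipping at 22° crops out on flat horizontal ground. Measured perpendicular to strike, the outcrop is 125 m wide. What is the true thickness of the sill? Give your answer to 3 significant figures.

46.8 m

True thickness t = w · sin(dip) = 125 × sin 22°
t = 125 × 0.3746 = 46.826 m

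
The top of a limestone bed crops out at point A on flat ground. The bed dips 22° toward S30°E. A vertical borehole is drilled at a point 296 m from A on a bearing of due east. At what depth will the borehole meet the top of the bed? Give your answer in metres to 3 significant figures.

59.8 m

The hole lies 60° from the dip direction, so the down-dip offset is 296 × cos 60° = 148.00 m.
Depth = down-dip offset × tan(dip) = 148.00 × tan 22° = 148.00 × 0.4040
Depth = 59.80 m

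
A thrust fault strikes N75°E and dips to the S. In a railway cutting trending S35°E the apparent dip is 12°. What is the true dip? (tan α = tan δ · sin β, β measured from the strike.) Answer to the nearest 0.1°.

12.7°

β = acute angle between strike N75°E and section S35°E = 70°.
tan(true dip) = tan 12° / sin 70° = 0.2262
δ = arctan(0.2262) = 12.75°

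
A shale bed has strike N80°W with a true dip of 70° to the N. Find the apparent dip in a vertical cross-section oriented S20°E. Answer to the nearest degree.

67°

The section lies 60° from the strike.
tan α = tan 70° × sin 60° = 2.7475 × 0.8660 = 2.3794
α = arctan(2.3794) = 67.20°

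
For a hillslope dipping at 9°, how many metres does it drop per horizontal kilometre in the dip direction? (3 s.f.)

158 m

drop per km = 1000 × tan 9° = 1000 × 0.1584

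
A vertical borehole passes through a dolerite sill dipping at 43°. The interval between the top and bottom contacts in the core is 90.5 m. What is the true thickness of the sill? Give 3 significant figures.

66.2 m

True thickness t = h · cos(dip) = 90.5 × cos 43°
t = 90.5 × 0.7314 = 66.188 m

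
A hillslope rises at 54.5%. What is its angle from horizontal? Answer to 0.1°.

tan θ = 54.5/100 = 0.5450
θ = arctan(0.5450) = 28.59°

28.6°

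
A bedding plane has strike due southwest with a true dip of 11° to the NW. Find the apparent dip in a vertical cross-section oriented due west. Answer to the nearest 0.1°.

Angle between strike (due southwest) and section (due west): β = 45°.
tan α = tan 11° × sin 45° = 0.1944 × 0.7071 = 0.1374
α = arctan(0.1374) = 7.83°

7.8°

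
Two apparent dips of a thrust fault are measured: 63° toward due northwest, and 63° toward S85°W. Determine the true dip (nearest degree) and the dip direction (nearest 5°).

The two traces are lines in the plane: v₁ = (sin 315°·cos 63°, cos 315°·cos 63°, −sin 63°), v₂ = (sin 265°·cos 63°, cos 265°·cos 63°, −sin 63°).
n = v₁ × v₂ = (-0.321, 0.117, 0.158) (taken with n_z > 0).
Dip δ = arctan(|n_h|/n_z) = arctan(0.342/0.158) = 65.2°.
Dip direction = azimuth of (n_x, n_y) = atan2(-0.321, 0.117) = 290°.

true dip 65°, dip direction 290°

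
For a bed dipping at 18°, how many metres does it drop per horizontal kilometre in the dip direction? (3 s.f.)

drop per km = 1000 × tan 18° = 1000 × 0.3249

325 m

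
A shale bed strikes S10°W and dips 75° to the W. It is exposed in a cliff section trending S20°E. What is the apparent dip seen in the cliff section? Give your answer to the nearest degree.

The strike is S10°W and the section trends S20°E; the acute angle between them is β = 30°.
tan α = tan 75° × sin 30° = 3.7321 × 0.5000 = 1.8660
α = arctan(1.8660) = 61.81°

62°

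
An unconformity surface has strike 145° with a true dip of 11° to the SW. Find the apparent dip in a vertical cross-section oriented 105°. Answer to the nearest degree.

7°

The strike is 145° and the section trends 105°; the acute angle between them is β = 40°.
tan α = tan 11° × sin 40° = 0.1944 × 0.6428 = 0.1249
apparent dip = arctan 0.1249 = 7.12°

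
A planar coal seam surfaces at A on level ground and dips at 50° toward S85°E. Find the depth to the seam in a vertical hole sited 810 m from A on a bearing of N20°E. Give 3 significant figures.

The hole lies 75° from the dip direction, so the down-dip offset is 810 × cos 75° = 209.64 m.
Depth = down-dip offset × tan(dip) = 209.64 × tan 50° = 209.64 × 1.1918
Depth = 249.84 m

250 m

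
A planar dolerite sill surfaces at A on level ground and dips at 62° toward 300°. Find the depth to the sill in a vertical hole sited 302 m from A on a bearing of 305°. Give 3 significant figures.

The hole lies 5° from the dip direction, so the down-dip offset is 302 × cos 5° = 300.85 m.
Depth = down-dip offset × tan(dip) = 300.85 × tan 62° = 300.85 × 1.8807
Depth = 565.82 m

566 m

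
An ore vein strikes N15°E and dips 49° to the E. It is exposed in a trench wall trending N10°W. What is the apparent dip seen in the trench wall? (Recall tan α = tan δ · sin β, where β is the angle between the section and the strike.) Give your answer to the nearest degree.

26°

Angle between strike (N15°E) and section (N10°W): β = 25°.
tan(apparent dip) = tan 49° · sin 25° = 0.4862
α = arctan(0.4862) = 25.93°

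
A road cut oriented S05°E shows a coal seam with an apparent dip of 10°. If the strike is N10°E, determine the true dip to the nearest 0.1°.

The section is 15° from the strike.
tan(true dip) = tan 10° / sin 15° = 0.6813
δ = arctan(0.6813) = 34.27°

34.3°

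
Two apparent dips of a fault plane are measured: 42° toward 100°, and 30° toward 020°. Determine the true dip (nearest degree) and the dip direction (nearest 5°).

Represent each trace as a vector plunging at its apparent dip toward its trend (east-north-up frame): v₁ = (0.732, -0.129, -0.669), v₂ = (0.296, 0.814, -0.500).
The plane normal is n = v₁ × v₂ ∝ (0.609, 0.168, 0.634).
Dip δ = arctan(|n_h|/n_z) = arctan(0.632/0.634) = 44.9°.
Dip direction = azimuth of (n_x, n_y) = atan2(0.609, 0.168) = 75°.

true dip 45°, dip direction 075°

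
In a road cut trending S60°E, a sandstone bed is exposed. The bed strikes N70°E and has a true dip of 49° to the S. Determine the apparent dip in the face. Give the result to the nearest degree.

The section lies 50° from the strike.
tan α = tan 49° × sin 50° = 1.1504 × 0.7660 = 0.8812
α = arctan(0.8812) = 41.39°

41°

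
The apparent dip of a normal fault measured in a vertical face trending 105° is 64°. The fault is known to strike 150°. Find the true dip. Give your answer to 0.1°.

71.0°

The section is 45° from the strike.
tan δ = tan α / sin β = tan 64° / sin 45° = 2.0503 / 0.7071 = 2.8996
δ = arctan(2.8996) = 70.97°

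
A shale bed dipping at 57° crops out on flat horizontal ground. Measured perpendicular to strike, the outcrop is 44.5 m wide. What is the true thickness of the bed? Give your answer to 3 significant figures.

37.3 m

True thickness t = w · sin(dip) = 44.5 × sin 57°
t = 44.5 × 0.8387 = 37.321 m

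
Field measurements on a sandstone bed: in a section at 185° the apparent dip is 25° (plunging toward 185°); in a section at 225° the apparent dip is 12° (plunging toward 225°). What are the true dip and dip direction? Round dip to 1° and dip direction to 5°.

Represent each trace as a vector plunging at its apparent dip toward its trend (east-north-up frame): v₁ = (-0.079, -0.903, -0.423), v₂ = (-0.692, -0.692, -0.208).
Cross product v₁ × v₂ gives the pole to the plane: n ∝ (0.105, -0.276, 0.570).
True dip = arccos(n_z / |n|) = arccos(0.8880) = 27.4°.
Dip direction = atan2(0.105, -0.276) = 159° (azimuth of n's horizontal projection).

true dip 27°, dip direction 160°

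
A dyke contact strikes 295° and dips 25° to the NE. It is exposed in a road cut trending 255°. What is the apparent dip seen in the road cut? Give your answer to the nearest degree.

The section lies 40° from the strike.
tan(apparent dip) = tan 25° · sin 40° = 0.2997
apparent dip = arctan 0.2997 = 16.69°

17°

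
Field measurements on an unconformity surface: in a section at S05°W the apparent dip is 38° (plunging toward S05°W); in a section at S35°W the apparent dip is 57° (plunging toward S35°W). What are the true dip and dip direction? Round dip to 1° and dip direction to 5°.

true dip 62°, dip direction 250°

The two traces are lines in the plane: v₁ = (sin 185°·cos 38°, cos 185°·cos 38°, −sin 38°), v₂ = (sin 215°·cos 57°, cos 215°·cos 57°, −sin 57°).
n = v₁ × v₂ = (-0.384, -0.135, 0.215) (taken with n_z > 0).
True dip = arccos(n_z / |n|) = arccos(0.4667) = 62.2°.
The horizontal component of n points toward azimuth atan2(n_x, n_y) = 251°, the dip direction.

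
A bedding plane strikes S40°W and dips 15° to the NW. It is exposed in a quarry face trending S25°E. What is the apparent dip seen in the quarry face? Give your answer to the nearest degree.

The strike is S40°W and the section trends S25°E; the acute angle between them is β = 65°.
tan α = tan 15° × sin 65° = 0.2679 × 0.9063 = 0.2428
apparent dip = arctan 0.2428 = 13.65°

14°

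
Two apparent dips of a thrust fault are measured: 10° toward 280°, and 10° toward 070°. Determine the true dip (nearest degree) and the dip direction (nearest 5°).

Each apparent-dip line lies in the plane. As unit vectors (x east, y north, z up), v₁ plunges 10°→280° and v₂ plunges 10°→070°.
Cross product v₁ × v₂ gives the pole to the plane: n ∝ (-0.029, 0.329, 0.485).
True dip = arccos(n_z / |n|) = arccos(0.8264) = 34.3°.
Dip direction = atan2(-0.029, 0.329) = 355° (azimuth of n's horizontal projection).

true dip 34°, dip direction 355°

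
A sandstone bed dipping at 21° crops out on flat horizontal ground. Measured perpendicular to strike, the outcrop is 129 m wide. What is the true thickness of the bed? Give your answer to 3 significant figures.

True thickness t = w · sin(dip) = 129 × sin 21°
t = 129 × 0.3584 = 46.229 m

46.2 m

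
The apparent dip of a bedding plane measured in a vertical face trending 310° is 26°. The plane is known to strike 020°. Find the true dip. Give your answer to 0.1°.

27.4°

β = acute angle between strike 020° and section 310° = 70°.
tan(true dip) = tan 26° / sin 70° = 0.5190
δ = arctan(0.5190) = 27.43°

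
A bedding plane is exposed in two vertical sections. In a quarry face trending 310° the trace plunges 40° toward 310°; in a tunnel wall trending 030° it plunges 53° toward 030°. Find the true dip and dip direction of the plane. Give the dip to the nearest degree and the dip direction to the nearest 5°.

The two traces are lines in the plane: v₁ = (sin 310°·cos 40°, cos 310°·cos 40°, −sin 40°), v₂ = (sin 30°·cos 53°, cos 30°·cos 53°, −sin 53°).
n = v₁ × v₂ = (0.058, 0.662, 0.454) (taken with n_z > 0).
tan δ = √(n_x²+n_y²)/n_z = 0.665/0.454, so δ = 55.7°.
Dip direction = atan2(0.058, 0.662) = 5° (azimuth of n's horizontal projection).

true dip 56°, dip direction 005°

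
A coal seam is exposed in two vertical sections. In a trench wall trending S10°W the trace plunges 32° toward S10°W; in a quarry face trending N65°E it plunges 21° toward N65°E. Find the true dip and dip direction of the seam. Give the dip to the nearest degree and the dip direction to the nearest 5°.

true dip 48°, dip direction 135°

Represent each trace as a vector plunging at its apparent dip toward its trend (east-north-up frame): v₁ = (-0.147, -0.835, -0.530), v₂ = (0.846, 0.395, -0.358).
The plane normal is n = v₁ × v₂ ∝ (0.508, -0.501, 0.649).
True dip = arccos(n_z / |n|) = arccos(0.6724) = 47.7°.
The horizontal component of n points toward azimuth atan2(n_x, n_y) = 135°, the dip direction.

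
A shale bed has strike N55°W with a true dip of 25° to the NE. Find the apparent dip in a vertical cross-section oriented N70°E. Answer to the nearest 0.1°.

20.9°

The strike is N55°W and the section trends N70°E; the acute angle between them is β = 55°.
tan α = tan 25° × sin 55° = 0.4663 × 0.8192 = 0.3820
apparent dip = arctan 0.3820 = 20.91°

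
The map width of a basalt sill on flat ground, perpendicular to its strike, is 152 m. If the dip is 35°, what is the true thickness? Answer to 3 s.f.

True thickness t = w · sin(dip) = 152 × sin 35°
t = 152 × 0.5736 = 87.184 m

87.2 m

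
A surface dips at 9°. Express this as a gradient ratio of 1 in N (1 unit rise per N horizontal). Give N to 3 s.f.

1 in 6.31

1 : N means tan θ = 1/N, so N = 1/tan 9° = 1/0.1584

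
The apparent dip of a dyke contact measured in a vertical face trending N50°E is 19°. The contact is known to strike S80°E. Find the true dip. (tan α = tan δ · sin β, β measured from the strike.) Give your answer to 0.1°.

The section is 50° from the strike.
tan δ = tan α / sin β = tan 19° / sin 50° = 0.3443 / 0.7660 = 0.4495
true dip = arctan 0.4495 = 24.20°

24.2°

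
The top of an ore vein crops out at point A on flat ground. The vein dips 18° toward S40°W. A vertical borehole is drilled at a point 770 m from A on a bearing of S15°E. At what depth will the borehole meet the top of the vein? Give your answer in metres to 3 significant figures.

The hole lies 55° from the dip direction, so the down-dip offset is 770 × cos 55° = 441.65 m.
Depth = down-dip offset × tan(dip) = 441.65 × tan 18° = 441.65 × 0.3249
Depth = 143.50 m

144 m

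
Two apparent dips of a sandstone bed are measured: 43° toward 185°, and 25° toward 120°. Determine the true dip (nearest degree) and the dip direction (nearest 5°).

true dip 43°, dip direction 180°

Represent each trace as a vector plunging at its apparent dip toward its trend (east-north-up frame): v₁ = (-0.064, -0.729, -0.682), v₂ = (0.785, -0.453, -0.423).
n = v₁ × v₂ = (-0.001, -0.562, 0.601) (taken with n_z > 0).
Dip δ = arctan(|n_h|/n_z) = arctan(0.562/0.601) = 43.1°.
The horizontal component of n points toward azimuth atan2(n_x, n_y) = 180°, the dip direction.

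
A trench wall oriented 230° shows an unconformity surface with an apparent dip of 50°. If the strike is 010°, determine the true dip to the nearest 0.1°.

61.7°

β = acute angle between strike 010° and section 230° = 40°.
tan(true dip) = tan 50° / sin 40° = 1.8540
δ = arctan(1.8540) = 61.66°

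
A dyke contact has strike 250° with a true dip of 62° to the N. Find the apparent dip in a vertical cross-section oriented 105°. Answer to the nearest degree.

47°

The strike is 250° and the section trends 105°; the acute angle between them is β = 35°.
tan α = tan 62° × sin 35° = 1.8807 × 0.5736 = 1.0787
apparent dip = arctan 1.0787 = 47.17°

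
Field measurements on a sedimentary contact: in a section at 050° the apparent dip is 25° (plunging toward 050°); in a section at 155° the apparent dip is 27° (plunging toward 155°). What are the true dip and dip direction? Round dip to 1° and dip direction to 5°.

Each apparent-dip line lies in the plane. As unit vectors (x east, y north, z up), v₁ plunges 25°→050° and v₂ plunges 27°→155°.
Cross product v₁ × v₂ gives the pole to the plane: n ∝ (0.606, -0.156, 0.780).
True dip = arccos(n_z / |n|) = arccos(0.7801) = 38.7°.
The horizontal component of n points toward azimuth atan2(n_x, n_y) = 104°, the dip direction.

true dip 39°, dip direction 105°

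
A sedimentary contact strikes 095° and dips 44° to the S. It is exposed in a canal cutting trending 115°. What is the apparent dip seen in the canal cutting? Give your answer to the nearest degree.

18°

The strike is 095° and the section trends 115°; the acute angle between them is β = 20°.
tan α = tan 44° × sin 20° = 0.9657 × 0.3420 = 0.3303
α = arctan(0.3303) = 18.28°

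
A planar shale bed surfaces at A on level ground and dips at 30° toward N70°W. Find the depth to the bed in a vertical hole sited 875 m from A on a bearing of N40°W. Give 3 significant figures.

438 m

The hole lies 30° from the dip direction, so the down-dip offset is 875 × cos 30° = 757.77 m.
Depth = down-dip offset × tan(dip) = 757.77 × tan 30° = 757.77 × 0.5774
Depth = 437.50 m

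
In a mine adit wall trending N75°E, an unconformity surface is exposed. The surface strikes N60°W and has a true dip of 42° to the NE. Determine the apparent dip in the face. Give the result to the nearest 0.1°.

The strike is N60°W and the section trends N75°E; the acute angle between them is β = 45°.
tan(apparent dip) = tan 42° · sin 45° = 0.6367
α = arctan(0.6367) = 32.48°

32.5°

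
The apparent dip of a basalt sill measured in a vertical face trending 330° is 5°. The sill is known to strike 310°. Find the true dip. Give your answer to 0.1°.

The section is 20° from the strike.
tan δ = tan α / sin β = tan 5° / sin 20° = 0.0875 / 0.3420 = 0.2558
δ = arctan(0.2558) = 14.35°

14.3°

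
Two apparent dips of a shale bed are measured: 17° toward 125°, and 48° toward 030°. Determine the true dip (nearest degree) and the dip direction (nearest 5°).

true dip 50°, dip direction 050°

Each apparent-dip line lies in the plane. As unit vectors (x east, y north, z up), v₁ plunges 17°→125° and v₂ plunges 48°→030°.
The plane normal is n = v₁ × v₂ ∝ (0.577, 0.484, 0.637).
Dip δ = arctan(|n_h|/n_z) = arctan(0.753/0.637) = 49.8°.
Dip direction = azimuth of (n_x, n_y) = atan2(0.577, 0.484) = 50°.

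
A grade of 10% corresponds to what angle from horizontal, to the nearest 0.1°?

5.7°

tan θ = 10/100 = 0.1000
θ = arctan(0.1000) = 5.71°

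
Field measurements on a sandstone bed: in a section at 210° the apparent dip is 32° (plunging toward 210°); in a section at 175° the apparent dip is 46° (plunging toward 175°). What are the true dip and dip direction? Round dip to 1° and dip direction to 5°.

true dip 48°, dip direction 155°

The two traces are lines in the plane: v₁ = (sin 210°·cos 32°, cos 210°·cos 32°, −sin 32°), v₂ = (sin 175°·cos 46°, cos 175°·cos 46°, −sin 46°).
n = v₁ × v₂ = (0.162, -0.337, 0.338) (taken with n_z > 0).
tan δ = √(n_x²+n_y²)/n_z = 0.374/0.338, so δ = 47.9°.
Dip direction = azimuth of (n_x, n_y) = atan2(0.162, -0.337) = 154°.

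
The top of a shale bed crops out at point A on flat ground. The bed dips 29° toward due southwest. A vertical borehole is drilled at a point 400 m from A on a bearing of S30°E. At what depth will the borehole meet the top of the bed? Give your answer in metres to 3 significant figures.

The hole lies 75° from the dip direction, so the down-dip offset is 400 × cos 75° = 103.53 m.
Depth = down-dip offset × tan(dip) = 103.53 × tan 29° = 103.53 × 0.5543
Depth = 57.39 m

57.4 m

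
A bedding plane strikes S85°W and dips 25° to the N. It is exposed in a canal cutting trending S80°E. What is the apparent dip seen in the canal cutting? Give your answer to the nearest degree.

7°

The strike is S85°W and the section trends S80°E; the acute angle between them is β = 15°.
tan α = tan 25° × sin 15° = 0.4663 × 0.2588 = 0.1207
apparent dip = arctan 0.1207 = 6.88°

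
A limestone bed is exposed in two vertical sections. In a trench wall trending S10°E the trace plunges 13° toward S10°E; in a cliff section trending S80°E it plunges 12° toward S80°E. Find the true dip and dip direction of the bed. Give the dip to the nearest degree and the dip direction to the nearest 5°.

The two traces are lines in the plane: v₁ = (sin 170°·cos 13°, cos 170°·cos 13°, −sin 13°), v₂ = (sin 100°·cos 12°, cos 100°·cos 12°, −sin 12°).
Cross product v₁ × v₂ gives the pole to the plane: n ∝ (0.161, -0.182, 0.896).
Dip δ = arctan(|n_h|/n_z) = arctan(0.243/0.896) = 15.2°.
Dip direction = atan2(0.161, -0.182) = 138° (azimuth of n's horizontal projection).

true dip 15°, dip direction 140°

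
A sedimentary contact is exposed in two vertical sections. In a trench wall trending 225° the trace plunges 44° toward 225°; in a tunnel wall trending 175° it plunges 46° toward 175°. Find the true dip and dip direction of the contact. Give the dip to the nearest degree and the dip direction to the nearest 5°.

true dip 48°, dip direction 195°

Each apparent-dip line lies in the plane. As unit vectors (x east, y north, z up), v₁ plunges 44°→225° and v₂ plunges 46°→175°.
The plane normal is n = v₁ × v₂ ∝ (-0.115, -0.408, 0.383).
Dip δ = arctan(|n_h|/n_z) = arctan(0.424/0.383) = 47.9°.
Dip direction = atan2(-0.115, -0.408) = 196° (azimuth of n's horizontal projection).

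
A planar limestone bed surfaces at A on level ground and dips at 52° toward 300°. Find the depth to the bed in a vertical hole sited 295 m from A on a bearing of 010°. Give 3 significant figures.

129 m

The hole lies 70° from the dip direction, so the down-dip offset is 295 × cos 70° = 100.90 m.
Depth = down-dip offset × tan(dip) = 100.90 × tan 52° = 100.90 × 1.2799
Depth = 129.14 m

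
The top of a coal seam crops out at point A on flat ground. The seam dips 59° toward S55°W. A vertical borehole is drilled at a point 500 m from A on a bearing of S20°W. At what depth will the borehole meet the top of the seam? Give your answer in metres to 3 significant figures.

682 m

The hole lies 35° from the dip direction, so the down-dip offset is 500 × cos 35° = 409.58 m.
Depth = down-dip offset × tan(dip) = 409.58 × tan 59° = 409.58 × 1.6643
Depth = 681.65 m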